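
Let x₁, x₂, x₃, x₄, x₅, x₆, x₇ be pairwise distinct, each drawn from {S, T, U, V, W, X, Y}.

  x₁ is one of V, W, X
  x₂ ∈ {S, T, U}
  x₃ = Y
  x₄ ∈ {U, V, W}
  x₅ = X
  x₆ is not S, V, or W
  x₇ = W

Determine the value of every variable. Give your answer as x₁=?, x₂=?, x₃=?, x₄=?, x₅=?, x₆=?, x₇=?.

x₁=V, x₂=S, x₃=Y, x₄=U, x₅=X, x₆=T, x₇=W

x₃'s domain is down to {Y}, so x₃ = Y. Eliminate Y elsewhere: x₆.
That leaves x₅ = X. Eliminate X elsewhere: x₁, x₆.
x₇ must be W (only option left). Remove W from x₁, x₄.
x₁'s domain is down to {V}, so x₁ = V. Eliminate V elsewhere: x₄.
x₄ must be U (only option left). Eliminate U elsewhere: x₂, x₆.
x₆ has just one choice, so x₆ = T. So x₂ can't be T.
x₂ must be S (only option left).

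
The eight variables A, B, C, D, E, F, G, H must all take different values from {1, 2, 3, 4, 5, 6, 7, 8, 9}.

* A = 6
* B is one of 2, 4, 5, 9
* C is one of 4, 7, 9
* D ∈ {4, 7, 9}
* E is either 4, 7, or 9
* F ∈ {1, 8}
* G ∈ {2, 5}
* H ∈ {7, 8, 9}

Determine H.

A's domain is down to {6}, so A = 6.
Among the 7 still-open variables, 1 fits only F (and all 7 values in {1, 2, 4, 5, 7, 8, 9} must be used), so F = 1.
Among the 6 still-open variables, 8 fits only H (and all 6 values in {2, 4, 5, 7, 8, 9} must be used), so H = 8.

8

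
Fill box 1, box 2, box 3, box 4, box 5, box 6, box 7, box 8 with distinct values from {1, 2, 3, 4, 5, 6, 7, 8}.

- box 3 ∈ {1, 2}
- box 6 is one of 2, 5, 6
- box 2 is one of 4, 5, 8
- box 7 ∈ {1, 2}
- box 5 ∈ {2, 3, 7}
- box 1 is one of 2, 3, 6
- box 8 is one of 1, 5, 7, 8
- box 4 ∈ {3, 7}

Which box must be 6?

Among the 8 variables, 4 fits only box 2 (and all 8 values in {1, 2, 3, 4, 5, 6, 7, 8} must be used), so box 2 = 4.
The 7 still-open variables together cover exactly {1, 2, 3, 5, 6, 7, 8} — 7 values for 7 variables — and 8 appears only in box 8's list, so box 8 = 8.
The 6 still-open variables draw from only 6 values {1, 2, 3, 5, 6, 7}, so each is used; only box 6 can be 5, hence box 6 = 5.
The 5 still-open variables together cover exactly {1, 2, 3, 6, 7} — 5 values for 5 variables — and 6 appears only in box 1's list, so box 1 = 6.

box 1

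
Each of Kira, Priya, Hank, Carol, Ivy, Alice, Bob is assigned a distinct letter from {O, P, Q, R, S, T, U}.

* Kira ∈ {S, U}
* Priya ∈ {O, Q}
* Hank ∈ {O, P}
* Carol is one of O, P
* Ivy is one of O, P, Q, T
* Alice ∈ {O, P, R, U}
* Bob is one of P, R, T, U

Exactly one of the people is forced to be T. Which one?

Among the 7 variables, S fits only Kira (and all 7 values in {O, P, Q, R, S, T, U} must be used), so Kira = S.
The 2 variables Hank and Carol are confined to {O, P}, which locks those values in; drop them from Priya, Ivy, Alice, Bob.
Priya must be Q (only option left). Remove Q from Ivy.
So T goes to Ivy.

Ivy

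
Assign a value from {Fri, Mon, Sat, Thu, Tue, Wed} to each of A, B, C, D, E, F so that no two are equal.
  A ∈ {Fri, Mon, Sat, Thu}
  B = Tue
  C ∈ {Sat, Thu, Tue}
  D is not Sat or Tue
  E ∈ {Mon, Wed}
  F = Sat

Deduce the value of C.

B must be Tue (only option left). So C can't be Tue.
F must be Sat (only option left). Eliminate Sat elsewhere: A, C.
So C = Thu.

Thu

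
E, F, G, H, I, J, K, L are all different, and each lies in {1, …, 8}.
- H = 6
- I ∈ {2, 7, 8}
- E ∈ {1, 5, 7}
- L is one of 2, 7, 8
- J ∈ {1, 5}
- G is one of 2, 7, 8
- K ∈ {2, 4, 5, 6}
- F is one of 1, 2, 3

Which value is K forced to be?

4

H's domain is down to {6}, so H = 6. Remove 6 from K.
The 7 still-open variables draw from only 7 values {1, 2, 3, 4, 5, 7, 8}, so each is used; only F can be 3, hence F = 3.
The 6 still-open variables draw from only 6 values {1, 2, 4, 5, 7, 8}, so each is used; only K can be 4, hence K = 4.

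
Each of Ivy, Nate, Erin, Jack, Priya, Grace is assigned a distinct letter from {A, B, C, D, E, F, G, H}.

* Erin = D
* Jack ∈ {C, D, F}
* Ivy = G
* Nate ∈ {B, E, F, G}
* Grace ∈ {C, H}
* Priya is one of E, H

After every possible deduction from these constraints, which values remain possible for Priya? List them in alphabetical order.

E, H

Ivy must be G (only option left). Strike G from Nate.
That leaves Erin = D. Strike D from Jack.
No further eliminations apply; Priya can still be any of E, H.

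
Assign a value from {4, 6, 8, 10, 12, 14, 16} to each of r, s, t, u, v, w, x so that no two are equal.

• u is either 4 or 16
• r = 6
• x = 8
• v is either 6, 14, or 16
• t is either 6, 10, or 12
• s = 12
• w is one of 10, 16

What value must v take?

14

r has just one choice, so r = 6. Remove 6 from t, v.
That leaves s = 12. Remove 12 from t.
t's domain is down to {10}, so t = 10. Strike 10 from w.
w has just one choice, so w = 16. So u, v can't be 16.
So v = 14.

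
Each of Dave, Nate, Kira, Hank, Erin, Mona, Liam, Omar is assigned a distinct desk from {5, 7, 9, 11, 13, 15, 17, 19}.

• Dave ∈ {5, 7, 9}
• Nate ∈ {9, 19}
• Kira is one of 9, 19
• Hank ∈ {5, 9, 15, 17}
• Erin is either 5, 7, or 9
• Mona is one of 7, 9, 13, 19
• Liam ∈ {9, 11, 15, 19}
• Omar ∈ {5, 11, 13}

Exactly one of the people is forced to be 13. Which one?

Mona

Among the 8 variables, 17 fits only Hank (and all 8 values in {5, 7, 9, 11, 13, 15, 17, 19} must be used), so Hank = 17.
The 7 still-open variables draw from only 7 values {5, 7, 9, 11, 13, 15, 19}, so each is used; only Liam can be 15, hence Liam = 15.
The 6 still-open variables together cover exactly {5, 7, 9, 11, 13, 19} — 6 values for 6 variables — and 11 appears only in Omar's list, so Omar = 11.
Among the 5 still-open variables, 13 fits only Mona (and all 5 values in {5, 7, 9, 13, 19} must be used), so Mona = 13.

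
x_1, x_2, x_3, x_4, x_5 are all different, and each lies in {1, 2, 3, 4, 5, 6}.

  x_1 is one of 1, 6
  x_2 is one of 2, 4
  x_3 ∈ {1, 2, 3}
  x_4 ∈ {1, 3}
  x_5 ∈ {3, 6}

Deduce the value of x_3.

The 5 variables draw from only 5 values {1, 2, 3, 4, 6}, so each is used; only x_2 can be 4, hence x_2 = 4.
The 4 still-open variables together cover exactly {1, 2, 3, 6} — 4 values for 4 variables — and 2 appears only in x_3's list, so x_3 = 2.

2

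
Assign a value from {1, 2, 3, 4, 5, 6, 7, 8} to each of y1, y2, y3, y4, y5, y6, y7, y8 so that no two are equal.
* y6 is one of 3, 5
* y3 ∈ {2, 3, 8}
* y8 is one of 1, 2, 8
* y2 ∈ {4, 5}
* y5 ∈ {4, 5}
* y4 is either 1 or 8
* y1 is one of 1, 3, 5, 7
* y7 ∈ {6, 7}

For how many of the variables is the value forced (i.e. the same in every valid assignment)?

3

The 8 variables draw from only 8 values {1, 2, 3, 4, 5, 6, 7, 8}, so each is used; only y7 can be 6, hence y7 = 6.
Among the 7 still-open variables, 7 fits only y1 (and all 7 values in {1, 2, 3, 4, 5, 7, 8} must be used), so y1 = 7.
y2 and y5 between them cover only {4, 5} — a naked pair. Remove those values from y6.
y6's domain is down to {3}, so y6 = 3. So y3 can't be 3.
Determined: y1=7, y6=3, y7=6. The other variables each still have more than one consistent value. That makes 3.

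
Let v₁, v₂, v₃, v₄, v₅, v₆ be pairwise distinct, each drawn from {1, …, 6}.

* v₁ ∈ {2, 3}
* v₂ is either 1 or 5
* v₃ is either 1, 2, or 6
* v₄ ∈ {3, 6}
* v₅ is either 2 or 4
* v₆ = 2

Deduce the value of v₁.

3

v₆ must be 2 (only option left). Eliminate 2 elsewhere: v₁, v₃, v₅.
So v₁ = 3.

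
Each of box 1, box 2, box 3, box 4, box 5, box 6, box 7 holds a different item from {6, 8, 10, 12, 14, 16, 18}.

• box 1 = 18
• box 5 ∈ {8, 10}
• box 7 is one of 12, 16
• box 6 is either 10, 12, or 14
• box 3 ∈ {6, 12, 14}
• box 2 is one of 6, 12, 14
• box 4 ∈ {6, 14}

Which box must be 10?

box 1 has just one choice, so box 1 = 18.
Among the 6 still-open variables, 8 fits only box 5 (and all 6 values in {6, 8, 10, 12, 14, 16} must be used), so box 5 = 8.
Among the 5 still-open variables, 10 fits only box 6 (and all 5 values in {6, 10, 12, 14, 16} must be used), so box 6 = 10.

box 6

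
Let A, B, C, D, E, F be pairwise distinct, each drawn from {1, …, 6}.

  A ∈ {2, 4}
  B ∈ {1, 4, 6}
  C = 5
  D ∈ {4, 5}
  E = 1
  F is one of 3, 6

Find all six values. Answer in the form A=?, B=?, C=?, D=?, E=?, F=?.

C has just one choice, so C = 5. Eliminate 5 elsewhere: D.
That leaves D = 4. Eliminate 4 elsewhere: A, B.
E must be 1 (only option left). So B can't be 1.
That leaves A = 2.
B must be 6 (only option left). Strike 6 from F.
That leaves F = 3.

A=2, B=6, C=5, D=4, E=1, F=3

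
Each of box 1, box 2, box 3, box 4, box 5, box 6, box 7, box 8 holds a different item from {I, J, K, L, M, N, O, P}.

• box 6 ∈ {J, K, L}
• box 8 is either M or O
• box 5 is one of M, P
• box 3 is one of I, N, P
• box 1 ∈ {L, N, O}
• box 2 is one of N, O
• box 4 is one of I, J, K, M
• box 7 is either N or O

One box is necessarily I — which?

box 2 and box 7 between them cover only {N, O} — a naked pair. Remove those values from box 1, box 3, box 8.
box 1 has just one choice, so box 1 = L. So box 6 can't be L.
That leaves box 8 = M. So box 4, box 5 can't be M.
box 5 has just one choice, so box 5 = P. Strike P from box 3.
So I goes to box 3.

box 3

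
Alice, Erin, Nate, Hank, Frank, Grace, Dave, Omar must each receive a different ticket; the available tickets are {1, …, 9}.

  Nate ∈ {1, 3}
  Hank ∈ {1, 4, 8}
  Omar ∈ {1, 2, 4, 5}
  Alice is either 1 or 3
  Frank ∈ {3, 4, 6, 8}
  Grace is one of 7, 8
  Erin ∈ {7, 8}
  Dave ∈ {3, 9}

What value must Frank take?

Alice and Nate between them cover only {1, 3} — a naked pair. Remove those values from Hank, Frank, Dave, Omar.
Dave has just one choice, so Dave = 9.
The 2 variables Erin and Grace are confined to {7, 8}, which locks those values in; drop them from Hank, Frank.
Hank's domain is down to {4}, so Hank = 4. Strike 4 from Frank, Omar.
So Frank = 6.

6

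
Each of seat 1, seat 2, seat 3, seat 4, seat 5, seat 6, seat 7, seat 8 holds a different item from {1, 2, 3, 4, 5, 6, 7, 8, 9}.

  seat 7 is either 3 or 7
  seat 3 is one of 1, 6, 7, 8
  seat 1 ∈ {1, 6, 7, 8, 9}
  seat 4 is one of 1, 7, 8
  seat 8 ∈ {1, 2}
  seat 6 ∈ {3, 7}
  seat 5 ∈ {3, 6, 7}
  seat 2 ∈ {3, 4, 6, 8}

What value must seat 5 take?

Among the 8 variables, 2 fits only seat 8 (and all 8 values in {1, 2, 3, 4, 6, 7, 8, 9} must be used), so seat 8 = 2.
Among the 7 still-open variables, 4 fits only seat 2 (and all 7 values in {1, 3, 4, 6, 7, 8, 9} must be used), so seat 2 = 4.
Among the 6 still-open variables, 9 fits only seat 1 (and all 6 values in {1, 3, 6, 7, 8, 9} must be used), so seat 1 = 9.
seat 6 and seat 7 share exactly the 2 values {3, 7}; by pigeonhole those values go to them, so strike 3, 7 from seat 3, seat 4, seat 5.
So seat 5 = 6.

6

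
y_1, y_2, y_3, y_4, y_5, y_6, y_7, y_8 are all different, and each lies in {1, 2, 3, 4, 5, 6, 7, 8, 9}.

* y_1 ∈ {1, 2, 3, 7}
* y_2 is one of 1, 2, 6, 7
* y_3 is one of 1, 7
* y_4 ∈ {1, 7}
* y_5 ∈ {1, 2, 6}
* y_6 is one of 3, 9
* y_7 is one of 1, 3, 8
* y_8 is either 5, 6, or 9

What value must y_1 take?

3

The 8 variables together cover exactly {1, 2, 3, 5, 6, 7, 8, 9} — 8 values for 8 variables — and 5 appears only in y_8's list, so y_8 = 5.
The 7 still-open variables draw from only 7 values {1, 2, 3, 6, 7, 8, 9}, so each is used; only y_7 can be 8, hence y_7 = 8.
Among the 6 still-open variables, 9 fits only y_6 (and all 6 values in {1, 2, 3, 6, 7, 9} must be used), so y_6 = 9.
The 5 still-open variables draw from only 5 values {1, 2, 3, 6, 7}, so each is used; only y_1 can be 3, hence y_1 = 3.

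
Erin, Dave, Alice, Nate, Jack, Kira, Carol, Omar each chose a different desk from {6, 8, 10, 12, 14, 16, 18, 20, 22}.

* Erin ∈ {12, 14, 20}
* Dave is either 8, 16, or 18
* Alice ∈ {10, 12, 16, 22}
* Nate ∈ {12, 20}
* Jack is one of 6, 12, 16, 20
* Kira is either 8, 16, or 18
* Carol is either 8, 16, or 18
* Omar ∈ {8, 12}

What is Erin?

Dave, Kira, Carol share exactly the 3 values {8, 16, 18}; by pigeonhole those values go to them, so strike 8, 16, 18 from Alice, Jack, Omar.
Omar must be 12 (only option left). Eliminate 12 elsewhere: Erin, Alice, Nate, Jack.
Nate must be 20 (only option left). Eliminate 20 elsewhere: Erin, Jack.
So Erin = 14.

14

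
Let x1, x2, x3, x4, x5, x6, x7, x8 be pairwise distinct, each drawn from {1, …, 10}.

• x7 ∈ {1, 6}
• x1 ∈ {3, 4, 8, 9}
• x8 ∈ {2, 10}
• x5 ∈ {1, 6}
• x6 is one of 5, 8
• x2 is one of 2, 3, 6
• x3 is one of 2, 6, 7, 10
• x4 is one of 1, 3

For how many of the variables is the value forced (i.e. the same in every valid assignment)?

x5 and x7 between them cover only {1, 6} — a naked pair. Remove those values from x2, x3, x4.
That leaves x4 = 3. Remove 3 from x1, x2.
x2 must be 2 (only option left). Eliminate 2 elsewhere: x3, x8.
x8's domain is down to {10}, so x8 = 10. Remove 10 from x3.
x3's domain is down to {7}, so x3 = 7.
Determined: x2=2, x3=7, x4=3, x8=10. The other variables each still have more than one consistent value. That makes 4.

4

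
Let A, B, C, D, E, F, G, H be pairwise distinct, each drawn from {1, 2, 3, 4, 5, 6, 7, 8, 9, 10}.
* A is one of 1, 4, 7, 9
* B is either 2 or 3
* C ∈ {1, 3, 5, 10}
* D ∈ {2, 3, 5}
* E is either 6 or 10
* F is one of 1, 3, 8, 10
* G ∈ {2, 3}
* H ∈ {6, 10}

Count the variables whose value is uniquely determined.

3

B and G share exactly the 2 values {2, 3}; by pigeonhole those values go to them, so strike 2, 3 from C, D, F.
D's domain is down to {5}, so D = 5. Strike 5 from C.
The 2 variables E and H are confined to {6, 10}, which locks those values in; drop them from C, F.
C must be 1 (only option left). Remove 1 from A, F.
That leaves F = 8.
Determined: C=1, D=5, F=8. The other variables each still have more than one consistent value. That makes 3.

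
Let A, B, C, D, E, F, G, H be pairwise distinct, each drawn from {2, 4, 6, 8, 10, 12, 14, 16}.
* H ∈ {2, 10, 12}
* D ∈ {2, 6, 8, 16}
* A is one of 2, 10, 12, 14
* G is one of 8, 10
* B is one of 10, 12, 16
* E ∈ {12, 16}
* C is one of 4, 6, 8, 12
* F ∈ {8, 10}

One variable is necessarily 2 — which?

H

Among the 8 variables, 4 fits only C (and all 8 values in {2, 4, 6, 8, 10, 12, 14, 16} must be used), so C = 4.
The 7 still-open variables draw from only 7 values {2, 6, 8, 10, 12, 14, 16}, so each is used; only D can be 6, hence D = 6.
The 6 still-open variables draw from only 6 values {2, 8, 10, 12, 14, 16}, so each is used; only A can be 14, hence A = 14.
The 5 still-open variables draw from only 5 values {2, 8, 10, 12, 16}, so each is used; only H can be 2, hence H = 2.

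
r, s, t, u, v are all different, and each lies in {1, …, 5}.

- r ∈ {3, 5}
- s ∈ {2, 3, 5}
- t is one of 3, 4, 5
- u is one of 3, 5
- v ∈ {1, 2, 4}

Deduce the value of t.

Among the 5 variables, 1 fits only v (and all 5 values in {1, 2, 3, 4, 5} must be used), so v = 1.
The 4 still-open variables together cover exactly {2, 3, 4, 5} — 4 values for 4 variables — and 2 appears only in s's list, so s = 2.
The 3 still-open variables draw from only 3 values {3, 4, 5}, so each is used; only t can be 4, hence t = 4.

4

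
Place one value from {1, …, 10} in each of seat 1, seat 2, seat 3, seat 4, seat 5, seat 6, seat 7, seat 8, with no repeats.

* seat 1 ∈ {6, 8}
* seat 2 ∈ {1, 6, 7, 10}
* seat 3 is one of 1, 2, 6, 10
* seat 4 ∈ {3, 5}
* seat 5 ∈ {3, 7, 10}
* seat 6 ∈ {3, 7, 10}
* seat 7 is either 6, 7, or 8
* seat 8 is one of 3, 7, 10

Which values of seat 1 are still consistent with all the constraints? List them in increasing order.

6, 8

Among the 8 variables, 2 fits only seat 3 (and all 8 values in {1, 2, 3, 5, 6, 7, 8, 10} must be used), so seat 3 = 2.
The 7 still-open variables draw from only 7 values {1, 3, 5, 6, 7, 8, 10}, so each is used; only seat 2 can be 1, hence seat 2 = 1.
The 6 still-open variables draw from only 6 values {3, 5, 6, 7, 8, 10}, so each is used; only seat 4 can be 5, hence seat 4 = 5.
seat 5, seat 6, seat 8 share exactly the 3 values {3, 7, 10}; by pigeonhole those values go to them, so strike 3, 7, 10 from seat 7.
No further eliminations apply; seat 1 can still be any of 6, 8.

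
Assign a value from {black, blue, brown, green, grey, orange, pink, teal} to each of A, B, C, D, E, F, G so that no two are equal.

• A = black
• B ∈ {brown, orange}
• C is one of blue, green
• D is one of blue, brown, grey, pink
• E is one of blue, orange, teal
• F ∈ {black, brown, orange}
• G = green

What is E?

A must be black (only option left). Remove black from F.
G must be green (only option left). Remove green from C.
C has just one choice, so C = blue. Strike blue from D, E.
The 2 variables B and F are confined to {brown, orange}, which locks those values in; drop them from D, E.
So E = teal.

teal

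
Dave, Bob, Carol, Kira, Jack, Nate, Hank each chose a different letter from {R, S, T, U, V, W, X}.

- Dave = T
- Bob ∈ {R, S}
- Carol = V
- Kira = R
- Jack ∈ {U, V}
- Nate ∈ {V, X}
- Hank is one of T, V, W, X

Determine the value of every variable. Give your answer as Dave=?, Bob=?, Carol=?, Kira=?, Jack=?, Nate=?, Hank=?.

Dave has just one choice, so Dave = T. Eliminate T elsewhere: Hank.
Carol must be V (only option left). Remove V from Jack, Nate, Hank.
Kira has just one choice, so Kira = R. Strike R from Bob.
That leaves Jack = U.
Nate has just one choice, so Nate = X. So Hank can't be X.
Hank must be W (only option left).
Bob has just one choice, so Bob = S.

Dave=T, Bob=S, Carol=V, Kira=R, Jack=U, Nate=X, Hank=W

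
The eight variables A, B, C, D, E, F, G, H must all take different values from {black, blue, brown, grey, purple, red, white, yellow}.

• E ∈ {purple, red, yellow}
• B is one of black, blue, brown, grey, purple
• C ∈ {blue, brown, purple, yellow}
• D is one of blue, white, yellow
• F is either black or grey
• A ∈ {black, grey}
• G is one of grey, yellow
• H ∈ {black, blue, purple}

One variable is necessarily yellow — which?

G

The 8 variables together cover exactly {black, blue, brown, grey, purple, red, white, yellow} — 8 values for 8 variables — and red appears only in E's list, so E = red.
The 7 still-open variables draw from only 7 values {black, blue, brown, grey, purple, white, yellow}, so each is used; only D can be white, hence D = white.
A and F between them cover only {black, grey} — a naked pair. Remove those values from B, G, H.
So yellow goes to G.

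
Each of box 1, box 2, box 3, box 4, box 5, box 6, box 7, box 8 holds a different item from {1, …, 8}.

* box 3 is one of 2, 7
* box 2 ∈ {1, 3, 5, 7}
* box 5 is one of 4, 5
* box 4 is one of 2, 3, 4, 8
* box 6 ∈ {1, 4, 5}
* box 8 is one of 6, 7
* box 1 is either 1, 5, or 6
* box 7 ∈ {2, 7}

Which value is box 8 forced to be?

6

Among the 8 variables, 8 fits only box 4 (and all 8 values in {1, 2, 3, 4, 5, 6, 7, 8} must be used), so box 4 = 8.
Among the 7 still-open variables, 3 fits only box 2 (and all 7 values in {1, 2, 3, 4, 5, 6, 7} must be used), so box 2 = 3.
box 3 and box 7 between them cover only {2, 7} — a naked pair. Remove those values from box 8.
So box 8 = 6.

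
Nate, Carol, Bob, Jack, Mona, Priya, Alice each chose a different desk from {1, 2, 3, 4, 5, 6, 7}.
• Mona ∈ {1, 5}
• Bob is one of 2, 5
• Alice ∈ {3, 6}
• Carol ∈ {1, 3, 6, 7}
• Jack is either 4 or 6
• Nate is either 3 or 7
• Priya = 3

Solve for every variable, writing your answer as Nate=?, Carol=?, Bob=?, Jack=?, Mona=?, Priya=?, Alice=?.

Nate=7, Carol=1, Bob=2, Jack=4, Mona=5, Priya=3, Alice=6

Priya must be 3 (only option left). So Nate, Carol, Alice can't be 3.
Alice must be 6 (only option left). Remove 6 from Carol, Jack.
Nate's domain is down to {7}, so Nate = 7. So Carol can't be 7.
Carol must be 1 (only option left). So Mona can't be 1.
Jack must be 4 (only option left).
That leaves Mona = 5. Strike 5 from Bob.
Bob must be 2 (only option left).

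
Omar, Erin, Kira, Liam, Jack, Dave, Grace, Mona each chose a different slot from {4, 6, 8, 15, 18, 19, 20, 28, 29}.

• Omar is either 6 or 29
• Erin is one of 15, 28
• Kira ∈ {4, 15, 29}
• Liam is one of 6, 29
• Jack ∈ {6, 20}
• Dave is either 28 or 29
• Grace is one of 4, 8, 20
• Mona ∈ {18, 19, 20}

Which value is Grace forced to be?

Omar and Liam between them cover only {6, 29} — a naked pair. Remove those values from Kira, Jack, Dave.
Jack's domain is down to {20}, so Jack = 20. Eliminate 20 elsewhere: Grace, Mona.
Dave has just one choice, so Dave = 28. Strike 28 from Erin.
Erin has just one choice, so Erin = 15. Remove 15 from Kira.
Kira must be 4 (only option left). So Grace can't be 4.
So Grace = 8.

8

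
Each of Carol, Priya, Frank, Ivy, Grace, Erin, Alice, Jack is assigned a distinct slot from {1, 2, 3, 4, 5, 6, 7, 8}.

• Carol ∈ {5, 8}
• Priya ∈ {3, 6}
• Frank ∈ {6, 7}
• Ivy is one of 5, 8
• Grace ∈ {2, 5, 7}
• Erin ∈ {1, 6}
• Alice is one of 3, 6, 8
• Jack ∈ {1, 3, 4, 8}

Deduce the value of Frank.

The 8 variables together cover exactly {1, 2, 3, 4, 5, 6, 7, 8} — 8 values for 8 variables — and 2 appears only in Grace's list, so Grace = 2.
The 7 still-open variables together cover exactly {1, 3, 4, 5, 6, 7, 8} — 7 values for 7 variables — and 4 appears only in Jack's list, so Jack = 4.
The 6 still-open variables together cover exactly {1, 3, 5, 6, 7, 8} — 6 values for 6 variables — and 1 appears only in Erin's list, so Erin = 1.
The 5 still-open variables draw from only 5 values {3, 5, 6, 7, 8}, so each is used; only Frank can be 7, hence Frank = 7.

7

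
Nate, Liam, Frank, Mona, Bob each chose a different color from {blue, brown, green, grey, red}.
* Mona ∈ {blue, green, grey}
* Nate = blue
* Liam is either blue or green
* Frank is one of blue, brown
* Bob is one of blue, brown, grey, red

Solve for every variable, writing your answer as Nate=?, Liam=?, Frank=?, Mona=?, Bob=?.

Nate's domain is down to {blue}, so Nate = blue. So Liam, Frank, Mona, Bob can't be blue.
Liam's domain is down to {green}, so Liam = green. So Mona can't be green.
Frank's domain is down to {brown}, so Frank = brown. So Bob can't be brown.
Mona has just one choice, so Mona = grey. Remove grey from Bob.
That leaves Bob = red.

Nate=blue, Liam=green, Frank=brown, Mona=grey, Bob=red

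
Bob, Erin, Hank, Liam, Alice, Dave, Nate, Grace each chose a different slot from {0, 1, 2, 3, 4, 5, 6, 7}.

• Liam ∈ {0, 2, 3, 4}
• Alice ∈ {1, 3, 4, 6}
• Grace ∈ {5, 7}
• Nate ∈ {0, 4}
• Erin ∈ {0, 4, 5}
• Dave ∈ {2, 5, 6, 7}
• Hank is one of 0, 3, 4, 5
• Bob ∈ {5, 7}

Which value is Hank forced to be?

3

Among the 8 variables, 1 fits only Alice (and all 8 values in {0, 1, 2, 3, 4, 5, 6, 7} must be used), so Alice = 1.
Among the 7 still-open variables, 6 fits only Dave (and all 7 values in {0, 2, 3, 4, 5, 6, 7} must be used), so Dave = 6.
Among the 6 still-open variables, 2 fits only Liam (and all 6 values in {0, 2, 3, 4, 5, 7} must be used), so Liam = 2.
The 5 still-open variables draw from only 5 values {0, 3, 4, 5, 7}, so each is used; only Hank can be 3, hence Hank = 3.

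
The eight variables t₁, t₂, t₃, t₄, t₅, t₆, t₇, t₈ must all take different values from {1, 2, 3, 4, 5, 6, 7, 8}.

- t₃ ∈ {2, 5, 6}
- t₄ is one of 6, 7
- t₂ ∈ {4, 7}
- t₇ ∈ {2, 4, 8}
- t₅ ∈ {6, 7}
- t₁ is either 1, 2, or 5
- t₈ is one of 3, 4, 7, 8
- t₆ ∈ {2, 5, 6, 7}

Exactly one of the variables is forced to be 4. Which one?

t₂

The 8 variables draw from only 8 values {1, 2, 3, 4, 5, 6, 7, 8}, so each is used; only t₁ can be 1, hence t₁ = 1.
Among the 7 still-open variables, 3 fits only t₈ (and all 7 values in {2, 3, 4, 5, 6, 7, 8} must be used), so t₈ = 3.
The 6 still-open variables together cover exactly {2, 4, 5, 6, 7, 8} — 6 values for 6 variables — and 8 appears only in t₇'s list, so t₇ = 8.
Among the 5 still-open variables, 4 fits only t₂ (and all 5 values in {2, 4, 5, 6, 7} must be used), so t₂ = 4.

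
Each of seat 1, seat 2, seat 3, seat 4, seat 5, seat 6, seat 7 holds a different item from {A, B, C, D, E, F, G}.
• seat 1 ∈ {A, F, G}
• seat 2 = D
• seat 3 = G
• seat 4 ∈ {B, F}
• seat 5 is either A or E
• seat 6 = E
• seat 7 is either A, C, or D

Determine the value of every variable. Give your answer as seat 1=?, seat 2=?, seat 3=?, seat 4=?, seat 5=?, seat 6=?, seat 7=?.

seat 2 must be D (only option left). So seat 7 can't be D.
seat 3's domain is down to {G}, so seat 3 = G. Strike G from seat 1.
That leaves seat 6 = E. So seat 5 can't be E.
That leaves seat 5 = A. Strike A from seat 1, seat 7.
That leaves seat 7 = C.
seat 1's domain is down to {F}, so seat 1 = F. So seat 4 can't be F.
seat 4 has just one choice, so seat 4 = B.

seat 1=F, seat 2=D, seat 3=G, seat 4=B, seat 5=A, seat 6=E, seat 7=C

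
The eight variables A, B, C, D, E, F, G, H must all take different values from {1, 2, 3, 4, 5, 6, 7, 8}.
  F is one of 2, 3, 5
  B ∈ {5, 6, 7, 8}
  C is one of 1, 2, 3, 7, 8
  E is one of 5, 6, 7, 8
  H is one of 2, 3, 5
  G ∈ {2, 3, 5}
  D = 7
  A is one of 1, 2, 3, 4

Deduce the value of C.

D's domain is down to {7}, so D = 7. Eliminate 7 elsewhere: B, C, E.
Among the 7 still-open variables, 4 fits only A (and all 7 values in {1, 2, 3, 4, 5, 6, 8} must be used), so A = 4.
Among the 6 still-open variables, 1 fits only C (and all 6 values in {1, 2, 3, 5, 6, 8} must be used), so C = 1.

1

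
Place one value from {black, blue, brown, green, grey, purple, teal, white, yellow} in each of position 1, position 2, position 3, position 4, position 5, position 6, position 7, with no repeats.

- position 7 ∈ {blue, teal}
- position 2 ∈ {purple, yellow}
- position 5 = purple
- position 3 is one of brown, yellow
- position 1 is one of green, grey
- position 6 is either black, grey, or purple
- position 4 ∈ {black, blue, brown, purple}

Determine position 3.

position 5 has just one choice, so position 5 = purple. Eliminate purple elsewhere: position 2, position 4, position 6.
That leaves position 2 = yellow. So position 3 can't be yellow.
So position 3 = brown.

brown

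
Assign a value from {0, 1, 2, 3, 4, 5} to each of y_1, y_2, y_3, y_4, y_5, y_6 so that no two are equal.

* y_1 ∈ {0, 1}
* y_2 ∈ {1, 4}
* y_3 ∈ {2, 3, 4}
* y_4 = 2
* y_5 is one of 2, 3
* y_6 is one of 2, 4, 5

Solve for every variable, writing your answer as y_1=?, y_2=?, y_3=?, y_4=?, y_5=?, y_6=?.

y_4 has just one choice, so y_4 = 2. Eliminate 2 elsewhere: y_3, y_5, y_6.
y_5 has just one choice, so y_5 = 3. Eliminate 3 elsewhere: y_3.
That leaves y_3 = 4. Eliminate 4 elsewhere: y_2, y_6.
y_6's domain is down to {5}, so y_6 = 5.
y_2 must be 1 (only option left). So y_1 can't be 1.
y_1 has just one choice, so y_1 = 0.

y_1=0, y_2=1, y_3=4, y_4=2, y_5=3, y_6=5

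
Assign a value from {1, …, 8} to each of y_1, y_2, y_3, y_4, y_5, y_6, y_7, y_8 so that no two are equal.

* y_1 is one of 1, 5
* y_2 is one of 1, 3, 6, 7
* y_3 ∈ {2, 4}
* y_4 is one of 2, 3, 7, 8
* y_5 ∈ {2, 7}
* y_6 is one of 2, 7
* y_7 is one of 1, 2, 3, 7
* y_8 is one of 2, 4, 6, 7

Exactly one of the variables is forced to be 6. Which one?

y_8

The 8 variables draw from only 8 values {1, 2, 3, 4, 5, 6, 7, 8}, so each is used; only y_1 can be 5, hence y_1 = 5.
The 7 still-open variables draw from only 7 values {1, 2, 3, 4, 6, 7, 8}, so each is used; only y_4 can be 8, hence y_4 = 8.
The 2 variables y_5 and y_6 are confined to {2, 7}, which locks those values in; drop them from y_2, y_3, y_7, y_8.
y_3 must be 4 (only option left). So y_8 can't be 4.
So 6 goes to y_8.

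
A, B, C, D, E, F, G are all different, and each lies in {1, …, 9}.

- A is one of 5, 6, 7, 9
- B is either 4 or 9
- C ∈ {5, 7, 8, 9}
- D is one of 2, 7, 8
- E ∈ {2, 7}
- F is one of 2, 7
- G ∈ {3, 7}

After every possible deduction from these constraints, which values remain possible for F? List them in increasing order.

E and F between them cover only {2, 7} — a naked pair. Remove those values from A, C, D, G.
D's domain is down to {8}, so D = 8. So C can't be 8.
That leaves G = 3.
No further eliminations apply; F can still be any of 2, 7.

2, 7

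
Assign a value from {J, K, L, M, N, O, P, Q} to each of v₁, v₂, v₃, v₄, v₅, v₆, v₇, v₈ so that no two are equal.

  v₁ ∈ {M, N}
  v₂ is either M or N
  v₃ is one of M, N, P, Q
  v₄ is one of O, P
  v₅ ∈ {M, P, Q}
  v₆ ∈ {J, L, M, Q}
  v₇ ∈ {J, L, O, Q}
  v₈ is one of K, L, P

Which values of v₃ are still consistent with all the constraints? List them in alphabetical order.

P, Q

The 8 variables together cover exactly {J, K, L, M, N, O, P, Q} — 8 values for 8 variables — and K appears only in v₈'s list, so v₈ = K.
The 2 variables v₁ and v₂ are confined to {M, N}, which locks those values in; drop them from v₃, v₅, v₆.
v₃ and v₅ between them cover only {P, Q} — a naked pair. Remove those values from v₄, v₆, v₇.
That leaves v₄ = O. Eliminate O elsewhere: v₇.
No further eliminations apply; v₃ can still be any of P, Q.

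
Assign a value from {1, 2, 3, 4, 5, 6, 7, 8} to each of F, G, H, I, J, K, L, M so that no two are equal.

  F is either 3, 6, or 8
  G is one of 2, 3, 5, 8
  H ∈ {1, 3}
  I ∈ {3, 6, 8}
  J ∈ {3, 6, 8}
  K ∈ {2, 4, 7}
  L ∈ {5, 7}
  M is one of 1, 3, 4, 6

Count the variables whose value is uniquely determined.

2

F, I, J share exactly the 3 values {3, 6, 8}; by pigeonhole those values go to them, so strike 3, 6, 8 from G, H, M.
H's domain is down to {1}, so H = 1. Eliminate 1 elsewhere: M.
M's domain is down to {4}, so M = 4. So K can't be 4.
Determined: H=1, M=4. The other variables each still have more than one consistent value. That makes 2.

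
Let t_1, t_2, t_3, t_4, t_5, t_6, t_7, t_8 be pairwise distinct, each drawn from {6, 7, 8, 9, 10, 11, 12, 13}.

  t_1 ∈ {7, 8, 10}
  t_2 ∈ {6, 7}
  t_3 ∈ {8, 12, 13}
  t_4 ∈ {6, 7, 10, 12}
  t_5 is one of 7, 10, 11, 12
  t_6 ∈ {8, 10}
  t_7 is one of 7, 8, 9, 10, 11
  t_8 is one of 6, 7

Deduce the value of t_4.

The 8 variables together cover exactly {6, 7, 8, 9, 10, 11, 12, 13} — 8 values for 8 variables — and 9 appears only in t_7's list, so t_7 = 9.
The 7 still-open variables draw from only 7 values {6, 7, 8, 10, 11, 12, 13}, so each is used; only t_5 can be 11, hence t_5 = 11.
The 6 still-open variables draw from only 6 values {6, 7, 8, 10, 12, 13}, so each is used; only t_3 can be 13, hence t_3 = 13.
The 5 still-open variables draw from only 5 values {6, 7, 8, 10, 12}, so each is used; only t_4 can be 12, hence t_4 = 12.

12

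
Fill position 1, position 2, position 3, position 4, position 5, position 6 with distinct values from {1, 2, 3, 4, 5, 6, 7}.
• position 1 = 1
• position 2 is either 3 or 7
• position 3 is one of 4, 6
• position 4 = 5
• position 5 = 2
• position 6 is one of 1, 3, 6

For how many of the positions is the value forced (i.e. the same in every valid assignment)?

position 1's domain is down to {1}, so position 1 = 1. Eliminate 1 elsewhere: position 6.
That leaves position 4 = 5.
position 5 has just one choice, so position 5 = 2.
Determined: position 1=1, position 4=5, position 5=2. The other positions each still have more than one consistent value. That makes 3.

3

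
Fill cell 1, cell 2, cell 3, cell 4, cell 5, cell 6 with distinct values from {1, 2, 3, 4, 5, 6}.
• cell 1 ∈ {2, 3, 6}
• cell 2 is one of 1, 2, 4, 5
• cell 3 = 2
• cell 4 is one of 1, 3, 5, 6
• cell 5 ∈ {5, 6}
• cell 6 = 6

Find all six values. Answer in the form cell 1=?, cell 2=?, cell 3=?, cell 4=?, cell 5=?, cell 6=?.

cell 3 has just one choice, so cell 3 = 2. Remove 2 from cell 1, cell 2.
That leaves cell 6 = 6. So cell 1, cell 4, cell 5 can't be 6.
cell 1 must be 3 (only option left). Eliminate 3 elsewhere: cell 4.
That leaves cell 5 = 5. So cell 2, cell 4 can't be 5.
cell 4 must be 1 (only option left). Strike 1 from cell 2.
cell 2 must be 4 (only option left).

cell 1=3, cell 2=4, cell 3=2, cell 4=1, cell 5=5, cell 6=6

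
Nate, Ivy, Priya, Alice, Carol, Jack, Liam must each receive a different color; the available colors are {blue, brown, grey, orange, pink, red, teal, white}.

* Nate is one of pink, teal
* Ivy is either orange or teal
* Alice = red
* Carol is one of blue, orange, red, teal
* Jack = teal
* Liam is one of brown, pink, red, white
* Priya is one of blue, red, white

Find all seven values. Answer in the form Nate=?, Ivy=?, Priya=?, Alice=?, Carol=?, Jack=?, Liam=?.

Nate=pink, Ivy=orange, Priya=white, Alice=red, Carol=blue, Jack=teal, Liam=brown

Alice's domain is down to {red}, so Alice = red. Eliminate red elsewhere: Priya, Carol, Liam.
That leaves Jack = teal. Remove teal from Nate, Ivy, Carol.
That leaves Nate = pink. So Liam can't be pink.
Ivy's domain is down to {orange}, so Ivy = orange. Eliminate orange elsewhere: Carol.
Carol's domain is down to {blue}, so Carol = blue. Eliminate blue elsewhere: Priya.
Priya's domain is down to {white}, so Priya = white. So Liam can't be white.
Liam must be brown (only option left).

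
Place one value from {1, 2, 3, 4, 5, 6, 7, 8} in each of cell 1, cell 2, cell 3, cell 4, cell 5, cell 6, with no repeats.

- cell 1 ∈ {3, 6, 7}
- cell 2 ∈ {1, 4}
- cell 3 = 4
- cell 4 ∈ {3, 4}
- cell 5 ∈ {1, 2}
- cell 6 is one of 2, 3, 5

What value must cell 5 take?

2

cell 3's domain is down to {4}, so cell 3 = 4. Eliminate 4 elsewhere: cell 2, cell 4.
cell 4 has just one choice, so cell 4 = 3. Strike 3 from cell 1, cell 6.
cell 2 must be 1 (only option left). Strike 1 from cell 5.
So cell 5 = 2.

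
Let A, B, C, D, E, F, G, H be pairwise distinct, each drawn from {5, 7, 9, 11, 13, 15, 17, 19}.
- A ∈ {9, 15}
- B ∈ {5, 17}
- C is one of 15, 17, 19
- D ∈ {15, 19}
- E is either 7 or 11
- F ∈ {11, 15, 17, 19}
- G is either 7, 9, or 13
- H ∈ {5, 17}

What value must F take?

Among the 8 variables, 13 fits only G (and all 8 values in {5, 7, 9, 11, 13, 15, 17, 19} must be used), so G = 13.
Among the 7 still-open variables, 7 fits only E (and all 7 values in {5, 7, 9, 11, 15, 17, 19} must be used), so E = 7.
The 6 still-open variables together cover exactly {5, 9, 11, 15, 17, 19} — 6 values for 6 variables — and 9 appears only in A's list, so A = 9.
Among the 5 still-open variables, 11 fits only F (and all 5 values in {5, 11, 15, 17, 19} must be used), so F = 11.

11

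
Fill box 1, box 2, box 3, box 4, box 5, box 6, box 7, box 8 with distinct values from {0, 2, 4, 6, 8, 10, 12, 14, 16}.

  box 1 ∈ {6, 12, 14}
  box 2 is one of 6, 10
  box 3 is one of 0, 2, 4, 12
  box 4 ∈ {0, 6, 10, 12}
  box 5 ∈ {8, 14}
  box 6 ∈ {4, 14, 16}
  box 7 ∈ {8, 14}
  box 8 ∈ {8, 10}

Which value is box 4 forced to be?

0

The 2 variables box 5 and box 7 are confined to {8, 14}, which locks those values in; drop them from box 1, box 6, box 8.
box 8 must be 10 (only option left). Strike 10 from box 2, box 4.
That leaves box 2 = 6. Eliminate 6 elsewhere: box 1, box 4.
box 1 has just one choice, so box 1 = 12. Strike 12 from box 3, box 4.
So box 4 = 0.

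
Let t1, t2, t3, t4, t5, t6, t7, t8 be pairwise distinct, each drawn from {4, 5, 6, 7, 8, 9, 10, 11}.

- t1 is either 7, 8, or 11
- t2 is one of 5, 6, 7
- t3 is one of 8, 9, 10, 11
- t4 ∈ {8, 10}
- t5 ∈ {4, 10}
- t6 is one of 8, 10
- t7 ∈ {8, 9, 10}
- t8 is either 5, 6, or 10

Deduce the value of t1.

Among the 8 variables, 4 fits only t5 (and all 8 values in {4, 5, 6, 7, 8, 9, 10, 11} must be used), so t5 = 4.
t4 and t6 share exactly the 2 values {8, 10}; by pigeonhole those values go to them, so strike 8, 10 from t1, t3, t7, t8.
t7 must be 9 (only option left). Remove 9 from t3.
t3 has just one choice, so t3 = 11. Strike 11 from t1.
So t1 = 7.

7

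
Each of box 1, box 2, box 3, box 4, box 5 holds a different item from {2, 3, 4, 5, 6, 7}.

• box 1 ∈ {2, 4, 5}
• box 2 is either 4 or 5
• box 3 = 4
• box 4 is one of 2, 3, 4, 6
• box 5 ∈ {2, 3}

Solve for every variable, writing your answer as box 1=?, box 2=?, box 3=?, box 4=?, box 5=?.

box 3 has just one choice, so box 3 = 4. So box 1, box 2, box 4 can't be 4.
box 2 has just one choice, so box 2 = 5. Strike 5 from box 1.
box 1 has just one choice, so box 1 = 2. Remove 2 from box 4, box 5.
box 5's domain is down to {3}, so box 5 = 3. Strike 3 from box 4.
box 4 must be 6 (only option left).

box 1=2, box 2=5, box 3=4, box 4=6, box 5=3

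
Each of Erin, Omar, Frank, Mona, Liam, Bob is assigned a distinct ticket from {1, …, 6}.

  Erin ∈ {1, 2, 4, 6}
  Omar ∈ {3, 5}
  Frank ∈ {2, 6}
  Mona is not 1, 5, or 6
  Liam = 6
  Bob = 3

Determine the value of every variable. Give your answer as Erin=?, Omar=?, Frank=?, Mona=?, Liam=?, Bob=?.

Erin=1, Omar=5, Frank=2, Mona=4, Liam=6, Bob=3

Liam has just one choice, so Liam = 6. So Erin, Frank can't be 6.
Bob must be 3 (only option left). Eliminate 3 elsewhere: Omar, Mona.
Omar must be 5 (only option left).
That leaves Frank = 2. So Erin, Mona can't be 2.
Mona has just one choice, so Mona = 4. Eliminate 4 elsewhere: Erin.
Erin must be 1 (only option left).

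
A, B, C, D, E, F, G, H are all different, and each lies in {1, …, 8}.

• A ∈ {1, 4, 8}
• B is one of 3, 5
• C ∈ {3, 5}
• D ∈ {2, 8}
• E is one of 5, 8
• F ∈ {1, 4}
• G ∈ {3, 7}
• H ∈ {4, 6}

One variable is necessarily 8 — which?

E

Among the 8 variables, 2 fits only D (and all 8 values in {1, 2, 3, 4, 5, 6, 7, 8} must be used), so D = 2.
The 7 still-open variables draw from only 7 values {1, 3, 4, 5, 6, 7, 8}, so each is used; only H can be 6, hence H = 6.
The 6 still-open variables together cover exactly {1, 3, 4, 5, 7, 8} — 6 values for 6 variables — and 7 appears only in G's list, so G = 7.
The 2 variables B and C are confined to {3, 5}, which locks those values in; drop them from E.
So 8 goes to E.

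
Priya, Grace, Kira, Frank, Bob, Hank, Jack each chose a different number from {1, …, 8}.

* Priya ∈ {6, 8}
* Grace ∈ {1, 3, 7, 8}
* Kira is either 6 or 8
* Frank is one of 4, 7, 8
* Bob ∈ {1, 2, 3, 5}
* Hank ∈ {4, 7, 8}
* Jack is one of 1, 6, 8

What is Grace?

Priya and Kira share exactly the 2 values {6, 8}; by pigeonhole those values go to them, so strike 6, 8 from Grace, Frank, Hank, Jack.
That leaves Jack = 1. Remove 1 from Grace, Bob.
The 2 variables Frank and Hank are confined to {4, 7}, which locks those values in; drop them from Grace.
So Grace = 3.

3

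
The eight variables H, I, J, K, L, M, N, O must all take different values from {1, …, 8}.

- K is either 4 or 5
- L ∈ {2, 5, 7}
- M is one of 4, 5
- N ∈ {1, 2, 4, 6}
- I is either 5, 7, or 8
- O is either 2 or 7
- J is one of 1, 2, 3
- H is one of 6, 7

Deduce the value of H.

6

The 8 variables draw from only 8 values {1, 2, 3, 4, 5, 6, 7, 8}, so each is used; only J can be 3, hence J = 3.
The 7 still-open variables draw from only 7 values {1, 2, 4, 5, 6, 7, 8}, so each is used; only N can be 1, hence N = 1.
Among the 6 still-open variables, 6 fits only H (and all 6 values in {2, 4, 5, 6, 7, 8} must be used), so H = 6.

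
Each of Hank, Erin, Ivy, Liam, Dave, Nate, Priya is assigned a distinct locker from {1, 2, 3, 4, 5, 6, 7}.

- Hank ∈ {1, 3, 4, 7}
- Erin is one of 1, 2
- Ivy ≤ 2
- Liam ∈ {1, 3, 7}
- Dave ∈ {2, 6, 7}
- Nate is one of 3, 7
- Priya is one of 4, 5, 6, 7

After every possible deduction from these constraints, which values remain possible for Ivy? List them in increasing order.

The 7 variables together cover exactly {1, 2, 3, 4, 5, 6, 7} — 7 values for 7 variables — and 5 appears only in Priya's list, so Priya = 5.
The 6 still-open variables together cover exactly {1, 2, 3, 4, 6, 7} — 6 values for 6 variables — and 4 appears only in Hank's list, so Hank = 4.
Among the 5 still-open variables, 6 fits only Dave (and all 5 values in {1, 2, 3, 6, 7} must be used), so Dave = 6.
Erin and Ivy between them cover only {1, 2} — a naked pair. Remove those values from Liam.
No further eliminations apply; Ivy can still be any of 1, 2.

1, 2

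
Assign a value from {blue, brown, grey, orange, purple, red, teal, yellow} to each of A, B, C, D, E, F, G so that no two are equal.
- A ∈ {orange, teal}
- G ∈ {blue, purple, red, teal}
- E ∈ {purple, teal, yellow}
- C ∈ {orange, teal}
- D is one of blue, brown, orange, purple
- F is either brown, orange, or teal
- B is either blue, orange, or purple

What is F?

brown

Among the 7 variables, red fits only G (and all 7 values in {blue, brown, orange, purple, red, teal, yellow} must be used), so G = red.
Among the 6 still-open variables, yellow fits only E (and all 6 values in {blue, brown, orange, purple, teal, yellow} must be used), so E = yellow.
The 2 variables A and C are confined to {orange, teal}, which locks those values in; drop them from B, D, F.
So F = brown.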